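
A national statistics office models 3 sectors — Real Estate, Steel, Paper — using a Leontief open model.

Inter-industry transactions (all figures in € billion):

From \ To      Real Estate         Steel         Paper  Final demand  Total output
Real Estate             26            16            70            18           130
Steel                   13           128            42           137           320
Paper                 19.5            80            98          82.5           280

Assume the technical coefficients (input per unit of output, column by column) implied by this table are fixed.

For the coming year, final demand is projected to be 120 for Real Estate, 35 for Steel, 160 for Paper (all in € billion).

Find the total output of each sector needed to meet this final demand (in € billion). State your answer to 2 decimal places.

x_R = 284.58, x_S = 203.26, x_P = 390.01

Technical coefficients a_ij = z_ij / X_j:
  a_RR = 26/130 = 0.20, a_SR = 13/130 = 0.10, a_PR = 19.5/130 = 0.15
  a_RS = 16/320 = 0.05, a_SS = 128/320 = 0.40, a_PS = 80/320 = 0.25
  a_RP = 70/280 = 0.25, a_SP = 42/280 = 0.15, a_PP = 98/280 = 0.35
I − A =
  [   0.80    -0.05    -0.25]
  [  -0.10     0.60    -0.15]
  [  -0.15    -0.25     0.65]
Cofactors of I−A, C_ij = (−1)^(i+j)·(minor ij) (rows/columns in the sector order above):
  C_11 = (0.60)(0.65) − (-0.15)(-0.25) = 0.3525
  C_12 = −[(-0.10)(0.65) − (-0.15)(-0.15)] = 0.0875
  C_13 = (-0.10)(-0.25) − (0.60)(-0.15) = 0.1150
  C_21 = −[(-0.05)(0.65) − (-0.25)(-0.25)] = 0.0950
  C_22 = (0.80)(0.65) − (-0.25)(-0.15) = 0.4825
  C_23 = −[(0.80)(-0.25) − (-0.05)(-0.15)] = 0.2075
  C_31 = (-0.05)(-0.15) − (-0.25)(0.60) = 0.1575
  C_32 = −[(0.80)(-0.15) − (-0.25)(-0.10)] = 0.1450
  C_33 = (0.80)(0.60) − (-0.05)(-0.10) = 0.4750
det(I−A) = Σ_j (I−A)_1j·C_1j = (0.80)(0.3525) + (-0.05)(0.0875) + (-0.25)(0.1150) = 0.248875
adj(I−A) = Cᵀ =
  [ 0.3525   0.0950   0.1575]
  [ 0.0875   0.4825   0.1450]
  [ 0.1150   0.2075   0.4750]
(I − A)⁻¹ = adj(I−A) / det(I−A) ≈
  [   1.4164     0.3817     0.6328]
  [   0.3516     1.9387     0.5826]
  [   0.4621     0.8338     1.9086]
x = (I − A)⁻¹ d = adj(I−A)·d / det(I−A), with det(I−A) = 0.248875:
  x_R = (0.3525·120 + 0.0950·35 + 0.1575·160) / 0.248875 = 70.825 / 0.248875 ≈ 284.58
  x_S = (0.0875·120 + 0.4825·35 + 0.1450·160) / 0.248875 = 50.5875 / 0.248875 ≈ 203.26
  x_P = (0.1150·120 + 0.2075·35 + 0.4750·160) / 0.248875 = 97.0625 / 0.248875 ≈ 390.01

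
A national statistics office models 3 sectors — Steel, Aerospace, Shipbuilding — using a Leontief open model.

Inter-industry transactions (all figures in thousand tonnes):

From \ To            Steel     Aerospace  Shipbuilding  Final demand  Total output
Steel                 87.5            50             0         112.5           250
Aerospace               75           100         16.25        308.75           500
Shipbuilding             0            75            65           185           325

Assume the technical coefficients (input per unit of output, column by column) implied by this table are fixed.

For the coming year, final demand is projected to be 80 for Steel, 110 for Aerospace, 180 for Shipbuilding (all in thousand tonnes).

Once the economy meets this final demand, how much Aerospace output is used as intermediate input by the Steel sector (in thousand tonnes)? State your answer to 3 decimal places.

z_21 = 46.729

Technical coefficients a_ij = z_ij / X_j:
  a_11 = 87.5/250 = 0.35, a_21 = 75/250 = 0.30, a_31 = 0/250 = 0.00
  a_12 = 50/500 = 0.10, a_22 = 100/500 = 0.20, a_32 = 75/500 = 0.15
  a_13 = 0/325 = 0.00, a_23 = 16.25/325 = 0.05, a_33 = 65/325 = 0.20
I − A =
  [   0.65    -0.10     0.00]
  [  -0.30     0.80    -0.05]
  [   0.00    -0.15     0.80]
Cofactors of I−A, C_ij = (−1)^(i+j)·(minor ij) (rows/columns in the sector order above):
  C_11 = (0.80)(0.80) − (-0.05)(-0.15) = 0.6325
  C_12 = −[(-0.30)(0.80) − (-0.05)(0.00)] = 0.2400
  C_13 = (-0.30)(-0.15) − (0.80)(0.00) = 0.0450
  C_21 = −[(-0.10)(0.80) − (0.00)(-0.15)] = 0.0800
  C_22 = (0.65)(0.80) − (0.00)(0.00) = 0.5200
  C_23 = −[(0.65)(-0.15) − (-0.10)(0.00)] = 0.0975
  C_31 = (-0.10)(-0.05) − (0.00)(0.80) = 0.0050
  C_32 = −[(0.65)(-0.05) − (0.00)(-0.30)] = 0.0325
  C_33 = (0.65)(0.80) − (-0.10)(-0.30) = 0.4900
det(I−A) = Σ_j (I−A)_1j·C_1j = (0.65)(0.6325) + (-0.10)(0.2400) + (0.00)(0.0450) = 0.387125
adj(I−A) = Cᵀ =
  [ 0.6325   0.0800   0.0050]
  [ 0.2400   0.5200   0.0325]
  [ 0.0450   0.0975   0.4900]
(I − A)⁻¹ = adj(I−A) / det(I−A) ≈
  [   1.6338     0.2067     0.0129]
  [   0.6200     1.3432     0.0840]
  [   0.1162     0.2519     1.2657]
First solve x = (I − A)⁻¹ d = adj(I−A)·d / det(I−A); in particular x_1 = (0.6325·80 + 0.0800·110 + 0.0050·180) / 0.387125 = 60.30 / 0.387125 ≈ 155.76364.
Intermediate flow from 2 to 1: z_21 = a_21 · x_1 = 0.30 × 60.30 / 0.387125 = 18.09 / 0.387125 ≈ 46.729.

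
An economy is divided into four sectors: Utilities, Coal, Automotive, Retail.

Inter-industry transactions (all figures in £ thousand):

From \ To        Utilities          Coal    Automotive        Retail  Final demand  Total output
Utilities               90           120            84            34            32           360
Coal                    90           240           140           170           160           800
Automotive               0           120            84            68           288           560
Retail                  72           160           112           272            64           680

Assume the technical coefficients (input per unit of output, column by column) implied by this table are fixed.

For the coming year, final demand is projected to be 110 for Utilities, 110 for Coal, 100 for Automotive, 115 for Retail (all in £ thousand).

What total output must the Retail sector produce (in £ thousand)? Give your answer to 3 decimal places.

x_R = 622.231

Technical coefficients a_ij = z_ij / X_j:
  a_UU = 90/360 = 0.25, a_CU = 90/360 = 0.25, a_AU = 0/360 = 0.00, a_RU = 72/360 = 0.20
  a_UC = 120/800 = 0.15, a_CC = 240/800 = 0.30, a_AC = 120/800 = 0.15, a_RC = 160/800 = 0.20
  a_UA = 84/560 = 0.15, a_CA = 140/560 = 0.25, a_AA = 84/560 = 0.15, a_RA = 112/560 = 0.20
  a_UR = 34/680 = 0.05, a_CR = 170/680 = 0.25, a_AR = 68/680 = 0.10, a_RR = 272/680 = 0.40
I − A =
  [   0.75    -0.15    -0.15    -0.05]
  [  -0.25     0.70    -0.25    -0.25]
  [   0.00    -0.15     0.85    -0.10]
  [  -0.20    -0.20    -0.20     0.60]
Compute the cofactors C_ij = (−1)^(i+j)·(3×3 minor ij) of I−A; the adjugate is their transpose:
adj(I−A) = Cᵀ =
  [ 0.265500   0.100000   0.095000   0.079625]
  [ 0.170000   0.356000   0.180000   0.192500]
  [ 0.049000   0.084000   0.238000   0.078750]
  [ 0.161500   0.180000   0.171000   0.380625]
det(I−A) = Σ_j (I−A)_1j·C_1j = (0.75)(0.265500) + (-0.15)(0.170000) + (-0.15)(0.049000) + (-0.05)(0.161500) = 0.1582
(I − A)⁻¹ = adj(I−A) / det(I−A) ≈
  [   1.6783     0.6321     0.6005     0.5033]
  [   1.0746     2.2503     1.1378     1.2168]
  [   0.3097     0.5310     1.5044     0.4978]
  [   1.0209     1.1378     1.0809     2.4060]
x = (I − A)⁻¹ d = adj(I−A)·d / det(I−A), with det(I−A) = 0.1582:
  x_U = (0.265500·110 + 0.100000·110 + 0.095000·100 + 0.079625·115) / 0.1582 = 58.861875 / 0.1582 ≈ 372.073
  x_C = (0.170000·110 + 0.356000·110 + 0.180000·100 + 0.192500·115) / 0.1582 = 97.9975 / 0.1582 ≈ 619.453
  x_A = (0.049000·110 + 0.084000·110 + 0.238000·100 + 0.078750·115) / 0.1582 = 47.48625 / 0.1582 ≈ 300.166
  x_R = (0.161500·110 + 0.180000·110 + 0.171000·100 + 0.380625·115) / 0.1582 = 98.436875 / 0.1582 ≈ 622.231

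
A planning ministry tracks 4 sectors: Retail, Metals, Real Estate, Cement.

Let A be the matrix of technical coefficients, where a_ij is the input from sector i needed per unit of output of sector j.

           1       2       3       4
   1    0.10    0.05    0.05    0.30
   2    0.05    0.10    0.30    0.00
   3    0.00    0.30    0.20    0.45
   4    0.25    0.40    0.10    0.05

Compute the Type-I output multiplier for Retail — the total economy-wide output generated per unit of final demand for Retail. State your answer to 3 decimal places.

I − A =
  [   0.90    -0.05    -0.05    -0.30]
  [  -0.05     0.90    -0.30     0.00]
  [   0.00    -0.30     0.80    -0.45]
  [  -0.25    -0.40    -0.10     0.95]
Compute the cofactors C_ij = (−1)^(i+j)·(3×3 minor ij) of I−A; the adjugate is their transpose:
adj(I−A) = Cᵀ =
  [ 0.504000   0.164000   0.120000   0.216000]
  [ 0.069500   0.577875   0.237875   0.134625]
  [ 0.124500   0.401625   0.693625   0.367875]
  [ 0.175000   0.328750   0.204750   0.564250]
det(I−A) = Σ_j (I−A)_1j·C_1j = (0.90)(0.504000) + (-0.05)(0.069500) + (-0.05)(0.124500) + (-0.30)(0.175000) = 0.3914
(I − A)⁻¹ = adj(I−A) / det(I−A) ≈
  [   1.2877     0.4190     0.3066     0.5519]
  [   0.1776     1.4764     0.6078     0.3440]
  [   0.3181     1.0261     1.7722     0.9399]
  [   0.4471     0.8399     0.5231     1.4416]
The output multiplier for sector j is the column-j sum of the Leontief inverse (I − A)⁻¹ = adj(I−A) / det(I−A).
Column 1 of adj(I−A): (0.504000, 0.069500, 0.124500, 0.175000); det(I−A) = 0.3914.
m_1 = (0.504000 + 0.069500 + 0.124500 + 0.175000) / 0.3914 = 0.873 / 0.3914 ≈ 2.230.

m_1 = 2.230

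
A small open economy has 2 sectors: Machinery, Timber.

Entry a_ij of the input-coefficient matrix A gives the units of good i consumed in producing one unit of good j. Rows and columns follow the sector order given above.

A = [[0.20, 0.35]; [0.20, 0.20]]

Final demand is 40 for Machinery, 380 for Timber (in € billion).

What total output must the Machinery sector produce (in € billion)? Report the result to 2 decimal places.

x_1 = 289.47

I − A =
  [   0.80    -0.35]
  [  -0.20     0.80]
det(I−A) = (0.80)(0.80) − (-0.35)(-0.20) = 0.5700
adj(I−A) = [[0.80, 0.35], [0.20, 0.80]]
(I − A)⁻¹ = adj(I−A) / det(I−A) ≈
  [   1.4035     0.6140]
  [   0.3509     1.4035]
x = (I − A)⁻¹ d = adj(I−A)·d / det(I−A), with det(I−A) = 0.5700:
  x_1 = (0.80·40 + 0.35·380) / 0.5700 = 165.00 / 0.5700 ≈ 289.47
  x_2 = (0.20·40 + 0.80·380) / 0.5700 = 312.00 / 0.5700 ≈ 547.37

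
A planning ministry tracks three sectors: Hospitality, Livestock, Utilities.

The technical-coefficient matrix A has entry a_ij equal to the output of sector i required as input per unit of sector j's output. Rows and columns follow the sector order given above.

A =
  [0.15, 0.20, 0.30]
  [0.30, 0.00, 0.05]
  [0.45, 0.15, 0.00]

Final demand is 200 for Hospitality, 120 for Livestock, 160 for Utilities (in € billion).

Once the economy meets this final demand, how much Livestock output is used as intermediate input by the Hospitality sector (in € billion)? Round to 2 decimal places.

I − A =
  [   0.85    -0.20    -0.30]
  [  -0.30     1.00    -0.05]
  [  -0.45    -0.15     1.00]
Cofactors of I−A, C_ij = (−1)^(i+j)·(minor ij) (rows/columns in the sector order above):
  C_11 = (1.00)(1.00) − (-0.05)(-0.15) = 0.9925
  C_12 = −[(-0.30)(1.00) − (-0.05)(-0.45)] = 0.3225
  C_13 = (-0.30)(-0.15) − (1.00)(-0.45) = 0.4950
  C_21 = −[(-0.20)(1.00) − (-0.30)(-0.15)] = 0.2450
  C_22 = (0.85)(1.00) − (-0.30)(-0.45) = 0.7150
  C_23 = −[(0.85)(-0.15) − (-0.20)(-0.45)] = 0.2175
  C_31 = (-0.20)(-0.05) − (-0.30)(1.00) = 0.3100
  C_32 = −[(0.85)(-0.05) − (-0.30)(-0.30)] = 0.1325
  C_33 = (0.85)(1.00) − (-0.20)(-0.30) = 0.7900
det(I−A) = Σ_j (I−A)_1j·C_1j = (0.85)(0.9925) + (-0.20)(0.3225) + (-0.30)(0.4950) = 0.630625
adj(I−A) = Cᵀ =
  [ 0.9925   0.2450   0.3100]
  [ 0.3225   0.7150   0.1325]
  [ 0.4950   0.2175   0.7900]
(I − A)⁻¹ = adj(I−A) / det(I−A) ≈
  [   1.5738     0.3885     0.4916]
  [   0.5114     1.1338     0.2101]
  [   0.7849     0.3449     1.2527]
First solve x = (I − A)⁻¹ d = adj(I−A)·d / det(I−A); in particular x_H = (0.9925·200 + 0.2450·120 + 0.3100·160) / 0.630625 = 277.50 / 0.630625 ≈ 440.0396.
Intermediate flow from L to H: z_LH = a_LH · x_H = 0.30 × 277.50 / 0.630625 = 83.25 / 0.630625 ≈ 132.01.

z_LH = 132.01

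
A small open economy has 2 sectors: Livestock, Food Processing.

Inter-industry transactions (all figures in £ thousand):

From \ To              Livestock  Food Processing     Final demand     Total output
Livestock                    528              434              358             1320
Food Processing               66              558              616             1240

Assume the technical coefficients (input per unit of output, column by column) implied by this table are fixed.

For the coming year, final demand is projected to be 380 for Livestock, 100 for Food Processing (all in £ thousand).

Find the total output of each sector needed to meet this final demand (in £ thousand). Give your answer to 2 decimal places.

Technical coefficients a_ij = z_ij / X_j:
  a_11 = 528/1320 = 0.40, a_21 = 66/1320 = 0.05
  a_12 = 434/1240 = 0.35, a_22 = 558/1240 = 0.45
I − A =
  [   0.60    -0.35]
  [  -0.05     0.55]
det(I−A) = (0.60)(0.55) − (-0.35)(-0.05) = 0.3125
adj(I−A) = [[0.55, 0.35], [0.05, 0.60]]
(I − A)⁻¹ = adj(I−A) / det(I−A) ≈
  [   1.7600     1.1200]
  [   0.1600     1.9200]
x = (I − A)⁻¹ d = adj(I−A)·d / det(I−A), with det(I−A) = 0.3125:
  x_1 = (0.55·380 + 0.35·100) / 0.3125 = 244.00 / 0.3125 = 780.80
  x_2 = (0.05·380 + 0.60·100) / 0.3125 = 79.00 / 0.3125 = 252.80

x_1 = 780.80, x_2 = 252.80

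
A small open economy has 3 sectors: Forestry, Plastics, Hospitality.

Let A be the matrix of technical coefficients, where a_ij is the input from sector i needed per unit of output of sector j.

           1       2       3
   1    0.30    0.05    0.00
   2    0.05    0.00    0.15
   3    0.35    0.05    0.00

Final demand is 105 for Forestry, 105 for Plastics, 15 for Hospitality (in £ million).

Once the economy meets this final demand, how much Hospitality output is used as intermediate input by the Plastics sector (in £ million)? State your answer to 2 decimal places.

I − A =
  [   0.70    -0.05     0.00]
  [  -0.05     1.00    -0.15]
  [  -0.35    -0.05     1.00]
Cofactors of I−A, C_ij = (−1)^(i+j)·(minor ij) (rows/columns in the sector order above):
  C_11 = (1.00)(1.00) − (-0.15)(-0.05) = 0.9925
  C_12 = −[(-0.05)(1.00) − (-0.15)(-0.35)] = 0.1025
  C_13 = (-0.05)(-0.05) − (1.00)(-0.35) = 0.3525
  C_21 = −[(-0.05)(1.00) − (0.00)(-0.05)] = 0.0500
  C_22 = (0.70)(1.00) − (0.00)(-0.35) = 0.7000
  C_23 = −[(0.70)(-0.05) − (-0.05)(-0.35)] = 0.0525
  C_31 = (-0.05)(-0.15) − (0.00)(1.00) = 0.0075
  C_32 = −[(0.70)(-0.15) − (0.00)(-0.05)] = 0.1050
  C_33 = (0.70)(1.00) − (-0.05)(-0.05) = 0.6975
det(I−A) = Σ_j (I−A)_1j·C_1j = (0.70)(0.9925) + (-0.05)(0.1025) + (0.00)(0.3525) = 0.689625
adj(I−A) = Cᵀ =
  [ 0.9925   0.0500   0.0075]
  [ 0.1025   0.7000   0.1050]
  [ 0.3525   0.0525   0.6975]
(I − A)⁻¹ = adj(I−A) / det(I−A) ≈
  [   1.4392     0.0725     0.0109]
  [   0.1486     1.0150     0.1523]
  [   0.5111     0.0761     1.0114]
First solve x = (I − A)⁻¹ d = adj(I−A)·d / det(I−A); in particular x_2 = (0.1025·105 + 0.7000·105 + 0.1050·15) / 0.689625 = 85.8375 / 0.689625 ≈ 124.4698.
Intermediate flow from 3 to 2: z_32 = a_32 · x_2 = 0.05 × 85.8375 / 0.689625 = 4.291875 / 0.689625 ≈ 6.22.

z_32 = 6.22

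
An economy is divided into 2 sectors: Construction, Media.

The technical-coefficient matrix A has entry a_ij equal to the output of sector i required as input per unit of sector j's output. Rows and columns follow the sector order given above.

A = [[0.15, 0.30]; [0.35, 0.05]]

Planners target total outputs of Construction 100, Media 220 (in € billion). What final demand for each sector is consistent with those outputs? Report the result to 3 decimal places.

d_1 = 19.000, d_2 = 174.000

I − A =
  [   0.85    -0.30]
  [  -0.35     0.95]
d = (I − A) x:
  d_1 = (+0.85)·100 + (-0.30)·220 = 19.000
  d_2 = (-0.35)·100 + (+0.95)·220 = 174.000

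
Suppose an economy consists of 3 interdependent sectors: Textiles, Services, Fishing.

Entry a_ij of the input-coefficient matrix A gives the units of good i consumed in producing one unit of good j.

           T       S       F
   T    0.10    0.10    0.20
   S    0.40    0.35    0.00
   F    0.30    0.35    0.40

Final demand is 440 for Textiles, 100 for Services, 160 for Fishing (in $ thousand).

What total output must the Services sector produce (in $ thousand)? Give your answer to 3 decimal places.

I − A =
  [   0.90    -0.10    -0.20]
  [  -0.40     0.65     0.00]
  [  -0.30    -0.35     0.60]
Cofactors of I−A, C_ij = (−1)^(i+j)·(minor ij) (rows/columns in the sector order above):
  C_11 = (0.65)(0.60) − (0.00)(-0.35) = 0.3900
  C_12 = −[(-0.40)(0.60) − (0.00)(-0.30)] = 0.2400
  C_13 = (-0.40)(-0.35) − (0.65)(-0.30) = 0.3350
  C_21 = −[(-0.10)(0.60) − (-0.20)(-0.35)] = 0.1300
  C_22 = (0.90)(0.60) − (-0.20)(-0.30) = 0.4800
  C_23 = −[(0.90)(-0.35) − (-0.10)(-0.30)] = 0.3450
  C_31 = (-0.10)(0.00) − (-0.20)(0.65) = 0.1300
  C_32 = −[(0.90)(0.00) − (-0.20)(-0.40)] = 0.0800
  C_33 = (0.90)(0.65) − (-0.10)(-0.40) = 0.5450
det(I−A) = Σ_j (I−A)_1j·C_1j = (0.90)(0.3900) + (-0.10)(0.2400) + (-0.20)(0.3350) = 0.2600
adj(I−A) = Cᵀ =
  [ 0.3900   0.1300   0.1300]
  [ 0.2400   0.4800   0.0800]
  [ 0.3350   0.3450   0.5450]
(I − A)⁻¹ = adj(I−A) / det(I−A) ≈
  [   1.5000     0.5000     0.5000]
  [   0.9231     1.8462     0.3077]
  [   1.2885     1.3269     2.0962]
x = (I − A)⁻¹ d = adj(I−A)·d / det(I−A), with det(I−A) = 0.2600:
  x_T = (0.3900·440 + 0.1300·100 + 0.1300·160) / 0.2600 = 205.40 / 0.2600 = 790.000
  x_S = (0.2400·440 + 0.4800·100 + 0.0800·160) / 0.2600 = 166.40 / 0.2600 = 640.000
  x_F = (0.3350·440 + 0.3450·100 + 0.5450·160) / 0.2600 = 269.10 / 0.2600 = 1035.000

x_S = 640.000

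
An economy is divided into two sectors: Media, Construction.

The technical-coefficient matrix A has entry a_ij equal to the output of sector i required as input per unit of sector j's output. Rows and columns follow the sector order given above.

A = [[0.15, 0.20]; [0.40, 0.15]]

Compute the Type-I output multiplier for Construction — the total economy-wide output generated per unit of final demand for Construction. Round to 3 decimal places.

m_C = 1.634

I − A =
  [   0.85    -0.20]
  [  -0.40     0.85]
det(I−A) = (0.85)(0.85) − (-0.20)(-0.40) = 0.6425
adj(I−A) = [[0.85, 0.20], [0.40, 0.85]]
(I − A)⁻¹ = adj(I−A) / det(I−A) ≈
  [   1.3230     0.3113]
  [   0.6226     1.3230]
The output multiplier for sector j is the column-j sum of the Leontief inverse (I − A)⁻¹ = adj(I−A) / det(I−A).
Column C of adj(I−A): (0.20, 0.85); det(I−A) = 0.6425.
m_C = (0.20 + 0.85) / 0.6425 = 1.05 / 0.6425 ≈ 1.634.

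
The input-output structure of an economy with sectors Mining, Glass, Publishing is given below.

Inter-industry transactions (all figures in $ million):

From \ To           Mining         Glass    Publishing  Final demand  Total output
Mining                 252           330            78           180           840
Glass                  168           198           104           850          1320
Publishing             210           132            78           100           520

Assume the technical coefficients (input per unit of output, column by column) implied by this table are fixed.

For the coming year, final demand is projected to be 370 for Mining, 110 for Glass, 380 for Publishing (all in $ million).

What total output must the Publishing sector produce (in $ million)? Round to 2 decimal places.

Technical coefficients a_ij = z_ij / X_j:
  a_MM = 252/840 = 0.30, a_GM = 168/840 = 0.20, a_PM = 210/840 = 0.25
  a_MG = 330/1320 = 0.25, a_GG = 198/1320 = 0.15, a_PG = 132/1320 = 0.10
  a_MP = 78/520 = 0.15, a_GP = 104/520 = 0.20, a_PP = 78/520 = 0.15
I − A =
  [   0.70    -0.25    -0.15]
  [  -0.20     0.85    -0.20]
  [  -0.25    -0.10     0.85]
Cofactors of I−A, C_ij = (−1)^(i+j)·(minor ij) (rows/columns in the sector order above):
  C_11 = (0.85)(0.85) − (-0.20)(-0.10) = 0.7025
  C_12 = −[(-0.20)(0.85) − (-0.20)(-0.25)] = 0.2200
  C_13 = (-0.20)(-0.10) − (0.85)(-0.25) = 0.2325
  C_21 = −[(-0.25)(0.85) − (-0.15)(-0.10)] = 0.2275
  C_22 = (0.70)(0.85) − (-0.15)(-0.25) = 0.5575
  C_23 = −[(0.70)(-0.10) − (-0.25)(-0.25)] = 0.1325
  C_31 = (-0.25)(-0.20) − (-0.15)(0.85) = 0.1775
  C_32 = −[(0.70)(-0.20) − (-0.15)(-0.20)] = 0.1700
  C_33 = (0.70)(0.85) − (-0.25)(-0.20) = 0.5450
det(I−A) = Σ_j (I−A)_1j·C_1j = (0.70)(0.7025) + (-0.25)(0.2200) + (-0.15)(0.2325) = 0.401875
adj(I−A) = Cᵀ =
  [ 0.7025   0.2275   0.1775]
  [ 0.2200   0.5575   0.1700]
  [ 0.2325   0.1325   0.5450]
(I − A)⁻¹ = adj(I−A) / det(I−A) ≈
  [   1.7481     0.5661     0.4417]
  [   0.5474     1.3872     0.4230]
  [   0.5785     0.3297     1.3561]
x = (I − A)⁻¹ d = adj(I−A)·d / det(I−A), with det(I−A) = 0.401875:
  x_M = (0.7025·370 + 0.2275·110 + 0.1775·380) / 0.401875 = 352.40 / 0.401875 ≈ 876.89
  x_G = (0.2200·370 + 0.5575·110 + 0.1700·380) / 0.401875 = 207.325 / 0.401875 ≈ 515.89
  x_P = (0.2325·370 + 0.1325·110 + 0.5450·380) / 0.401875 = 307.70 / 0.401875 ≈ 765.66

x_P = 765.66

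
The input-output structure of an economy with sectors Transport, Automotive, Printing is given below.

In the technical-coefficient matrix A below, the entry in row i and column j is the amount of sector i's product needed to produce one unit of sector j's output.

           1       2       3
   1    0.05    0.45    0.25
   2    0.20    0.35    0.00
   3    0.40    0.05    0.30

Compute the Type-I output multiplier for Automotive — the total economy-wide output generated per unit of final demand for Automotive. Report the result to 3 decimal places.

I − A =
  [   0.95    -0.45    -0.25]
  [  -0.20     0.65     0.00]
  [  -0.40    -0.05     0.70]
Cofactors of I−A, C_ij = (−1)^(i+j)·(minor ij) (rows/columns in the sector order above):
  C_11 = (0.65)(0.70) − (0.00)(-0.05) = 0.4550
  C_12 = −[(-0.20)(0.70) − (0.00)(-0.40)] = 0.1400
  C_13 = (-0.20)(-0.05) − (0.65)(-0.40) = 0.2700
  C_21 = −[(-0.45)(0.70) − (-0.25)(-0.05)] = 0.3275
  C_22 = (0.95)(0.70) − (-0.25)(-0.40) = 0.5650
  C_23 = −[(0.95)(-0.05) − (-0.45)(-0.40)] = 0.2275
  C_31 = (-0.45)(0.00) − (-0.25)(0.65) = 0.1625
  C_32 = −[(0.95)(0.00) − (-0.25)(-0.20)] = 0.0500
  C_33 = (0.95)(0.65) − (-0.45)(-0.20) = 0.5275
det(I−A) = Σ_j (I−A)_1j·C_1j = (0.95)(0.4550) + (-0.45)(0.1400) + (-0.25)(0.2700) = 0.30175
adj(I−A) = Cᵀ =
  [ 0.4550   0.3275   0.1625]
  [ 0.1400   0.5650   0.0500]
  [ 0.2700   0.2275   0.5275]
(I − A)⁻¹ = adj(I−A) / det(I−A) ≈
  [   1.5079     1.0853     0.5385]
  [   0.4640     1.8724     0.1657]
  [   0.8948     0.7539     1.7481]
The output multiplier for sector j is the column-j sum of the Leontief inverse (I − A)⁻¹ = adj(I−A) / det(I−A).
Column 2 of adj(I−A): (0.3275, 0.5650, 0.2275); det(I−A) = 0.30175.
m_2 = (0.3275 + 0.5650 + 0.2275) / 0.30175 = 1.12 / 0.30175 ≈ 3.712.

m_2 = 3.712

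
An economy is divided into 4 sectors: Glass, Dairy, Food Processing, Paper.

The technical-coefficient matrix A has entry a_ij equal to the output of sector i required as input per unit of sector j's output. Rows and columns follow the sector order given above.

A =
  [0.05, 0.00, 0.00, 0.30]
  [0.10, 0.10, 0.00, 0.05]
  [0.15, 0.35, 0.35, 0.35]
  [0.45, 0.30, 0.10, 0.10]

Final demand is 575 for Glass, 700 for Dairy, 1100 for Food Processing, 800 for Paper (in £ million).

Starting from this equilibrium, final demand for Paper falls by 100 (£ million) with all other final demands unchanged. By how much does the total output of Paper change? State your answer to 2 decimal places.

I − A =
  [   0.95     0.00     0.00    -0.30]
  [  -0.10     0.90     0.00    -0.05]
  [  -0.15    -0.35     0.65    -0.35]
  [  -0.45    -0.30    -0.10     0.90]
Compute the cofactors C_ij = (−1)^(i+j)·(3×3 minor ij) of I−A; the adjugate is their transpose:
adj(I−A) = Cᵀ =
  [ 0.483500   0.069000   0.027000   0.175500]
  [ 0.070375   0.430250   0.007750   0.050375]
  [ 0.310875   0.365250   0.624750   0.366875]
  [ 0.299750   0.218500   0.085500   0.555750]
det(I−A) = Σ_j (I−A)_1j·C_1j = (0.95)(0.483500) + (0.00)(0.070375) + (0.00)(0.310875) + (-0.30)(0.299750) = 0.3694
(I − A)⁻¹ = adj(I−A) / det(I−A) ≈
  [   1.3089     0.1868     0.0731     0.4751]
  [   0.1905     1.1647     0.0210     0.1364]
  [   0.8416     0.9888     1.6913     0.9932]
  [   0.8115     0.5915     0.2315     1.5045]
Δx = (I − A)⁻¹ Δd with Δd having -100 in the Paper component and 0 elsewhere.
So Δx_4 = L_44 · (-100), where L_44 = adj(I−A)_44 / det(I−A) = 0.555750 / 0.3694.
Δx_4 = 0.555750 × (-100) / 0.3694 = -55.575 / 0.3694 ≈ -150.45.

Δx_4 = -150.45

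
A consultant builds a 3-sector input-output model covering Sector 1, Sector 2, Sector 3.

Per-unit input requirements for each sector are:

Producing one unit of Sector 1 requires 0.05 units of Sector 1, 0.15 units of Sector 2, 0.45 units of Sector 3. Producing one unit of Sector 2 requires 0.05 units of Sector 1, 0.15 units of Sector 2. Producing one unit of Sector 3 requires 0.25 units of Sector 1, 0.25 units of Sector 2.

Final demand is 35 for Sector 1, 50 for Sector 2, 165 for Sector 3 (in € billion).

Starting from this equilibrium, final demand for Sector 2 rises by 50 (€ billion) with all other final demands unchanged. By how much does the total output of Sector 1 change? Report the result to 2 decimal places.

Δx_1 = 3.58

I − A =
  [   0.95    -0.05    -0.25]
  [  -0.15     0.85    -0.25]
  [  -0.45     0.00     1.00]
Cofactors of I−A, C_ij = (−1)^(i+j)·(minor ij) (rows/columns in the sector order above):
  C_11 = (0.85)(1.00) − (-0.25)(0.00) = 0.8500
  C_12 = −[(-0.15)(1.00) − (-0.25)(-0.45)] = 0.2625
  C_13 = (-0.15)(0.00) − (0.85)(-0.45) = 0.3825
  C_21 = −[(-0.05)(1.00) − (-0.25)(0.00)] = 0.0500
  C_22 = (0.95)(1.00) − (-0.25)(-0.45) = 0.8375
  C_23 = −[(0.95)(0.00) − (-0.05)(-0.45)] = 0.0225
  C_31 = (-0.05)(-0.25) − (-0.25)(0.85) = 0.2250
  C_32 = −[(0.95)(-0.25) − (-0.25)(-0.15)] = 0.2750
  C_33 = (0.95)(0.85) − (-0.05)(-0.15) = 0.8000
det(I−A) = Σ_j (I−A)_1j·C_1j = (0.95)(0.8500) + (-0.05)(0.2625) + (-0.25)(0.3825) = 0.69875
adj(I−A) = Cᵀ =
  [ 0.8500   0.0500   0.2250]
  [ 0.2625   0.8375   0.2750]
  [ 0.3825   0.0225   0.8000]
(I − A)⁻¹ = adj(I−A) / det(I−A) ≈
  [   1.2165     0.0716     0.3220]
  [   0.3757     1.1986     0.3936]
  [   0.5474     0.0322     1.1449]
Δx = (I − A)⁻¹ Δd with Δd having +50 in the Sector 2 component and 0 elsewhere.
So Δx_1 = L_12 · (+50), where L_12 = adj(I−A)_12 / det(I−A) = 0.0500 / 0.69875.
Δx_1 = 0.0500 × (+50) / 0.69875 = 2.50 / 0.69875 ≈ 3.58.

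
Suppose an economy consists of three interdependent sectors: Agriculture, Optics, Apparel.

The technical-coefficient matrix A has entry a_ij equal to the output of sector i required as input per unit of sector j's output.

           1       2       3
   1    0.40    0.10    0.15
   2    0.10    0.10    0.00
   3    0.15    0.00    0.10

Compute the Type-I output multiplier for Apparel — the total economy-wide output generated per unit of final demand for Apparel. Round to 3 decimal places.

m_3 = 1.489

I − A =
  [   0.60    -0.10    -0.15]
  [  -0.10     0.90     0.00]
  [  -0.15     0.00     0.90]
Cofactors of I−A, C_ij = (−1)^(i+j)·(minor ij) (rows/columns in the sector order above):
  C_11 = (0.90)(0.90) − (0.00)(0.00) = 0.8100
  C_12 = −[(-0.10)(0.90) − (0.00)(-0.15)] = 0.0900
  C_13 = (-0.10)(0.00) − (0.90)(-0.15) = 0.1350
  C_21 = −[(-0.10)(0.90) − (-0.15)(0.00)] = 0.0900
  C_22 = (0.60)(0.90) − (-0.15)(-0.15) = 0.5175
  C_23 = −[(0.60)(0.00) − (-0.10)(-0.15)] = 0.0150
  C_31 = (-0.10)(0.00) − (-0.15)(0.90) = 0.1350
  C_32 = −[(0.60)(0.00) − (-0.15)(-0.10)] = 0.0150
  C_33 = (0.60)(0.90) − (-0.10)(-0.10) = 0.5300
det(I−A) = Σ_j (I−A)_1j·C_1j = (0.60)(0.8100) + (-0.10)(0.0900) + (-0.15)(0.1350) = 0.45675
adj(I−A) = Cᵀ =
  [ 0.8100   0.0900   0.1350]
  [ 0.0900   0.5175   0.0150]
  [ 0.1350   0.0150   0.5300]
(I − A)⁻¹ = adj(I−A) / det(I−A) ≈
  [   1.7734     0.1970     0.2956]
  [   0.1970     1.1330     0.0328]
  [   0.2956     0.0328     1.1604]
The output multiplier for sector j is the column-j sum of the Leontief inverse (I − A)⁻¹ = adj(I−A) / det(I−A).
Column 3 of adj(I−A): (0.1350, 0.0150, 0.5300); det(I−A) = 0.45675.
m_3 = (0.1350 + 0.0150 + 0.5300) / 0.45675 = 0.68 / 0.45675 ≈ 1.489.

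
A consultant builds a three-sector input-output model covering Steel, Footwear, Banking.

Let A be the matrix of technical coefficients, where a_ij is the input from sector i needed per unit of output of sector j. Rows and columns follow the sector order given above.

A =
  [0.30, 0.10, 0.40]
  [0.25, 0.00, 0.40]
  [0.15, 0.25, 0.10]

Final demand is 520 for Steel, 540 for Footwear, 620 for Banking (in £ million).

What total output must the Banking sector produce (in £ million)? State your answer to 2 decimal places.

x_B = 1414.56

I − A =
  [   0.70    -0.10    -0.40]
  [  -0.25     1.00    -0.40]
  [  -0.15    -0.25     0.90]
Cofactors of I−A, C_ij = (−1)^(i+j)·(minor ij) (rows/columns in the sector order above):
  C_11 = (1.00)(0.90) − (-0.40)(-0.25) = 0.8000
  C_12 = −[(-0.25)(0.90) − (-0.40)(-0.15)] = 0.2850
  C_13 = (-0.25)(-0.25) − (1.00)(-0.15) = 0.2125
  C_21 = −[(-0.10)(0.90) − (-0.40)(-0.25)] = 0.1900
  C_22 = (0.70)(0.90) − (-0.40)(-0.15) = 0.5700
  C_23 = −[(0.70)(-0.25) − (-0.10)(-0.15)] = 0.1900
  C_31 = (-0.10)(-0.40) − (-0.40)(1.00) = 0.4400
  C_32 = −[(0.70)(-0.40) − (-0.40)(-0.25)] = 0.3800
  C_33 = (0.70)(1.00) − (-0.10)(-0.25) = 0.6750
det(I−A) = Σ_j (I−A)_1j·C_1j = (0.70)(0.8000) + (-0.10)(0.2850) + (-0.40)(0.2125) = 0.4465
adj(I−A) = Cᵀ =
  [ 0.8000   0.1900   0.4400]
  [ 0.2850   0.5700   0.3800]
  [ 0.2125   0.1900   0.6750]
(I − A)⁻¹ = adj(I−A) / det(I−A) ≈
  [   1.7917     0.4255     0.9854]
  [   0.6383     1.2766     0.8511]
  [   0.4759     0.4255     1.5118]
x = (I − A)⁻¹ d = adj(I−A)·d / det(I−A), with det(I−A) = 0.4465:
  x_S = (0.8000·520 + 0.1900·540 + 0.4400·620) / 0.4465 = 791.40 / 0.4465 ≈ 1772.45
  x_F = (0.2850·520 + 0.5700·540 + 0.3800·620) / 0.4465 = 691.60 / 0.4465 ≈ 1548.94
  x_B = (0.2125·520 + 0.1900·540 + 0.6750·620) / 0.4465 = 631.60 / 0.4465 ≈ 1414.56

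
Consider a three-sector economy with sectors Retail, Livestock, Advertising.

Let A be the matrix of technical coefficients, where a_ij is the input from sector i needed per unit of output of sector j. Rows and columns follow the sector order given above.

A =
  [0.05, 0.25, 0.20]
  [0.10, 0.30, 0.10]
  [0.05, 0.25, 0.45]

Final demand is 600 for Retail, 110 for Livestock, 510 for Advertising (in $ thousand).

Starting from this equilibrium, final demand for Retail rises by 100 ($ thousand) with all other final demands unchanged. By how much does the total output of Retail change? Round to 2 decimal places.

I − A =
  [   0.95    -0.25    -0.20]
  [  -0.10     0.70    -0.10]
  [  -0.05    -0.25     0.55]
Cofactors of I−A, C_ij = (−1)^(i+j)·(minor ij) (rows/columns in the sector order above):
  C_11 = (0.70)(0.55) − (-0.10)(-0.25) = 0.3600
  C_12 = −[(-0.10)(0.55) − (-0.10)(-0.05)] = 0.0600
  C_13 = (-0.10)(-0.25) − (0.70)(-0.05) = 0.0600
  C_21 = −[(-0.25)(0.55) − (-0.20)(-0.25)] = 0.1875
  C_22 = (0.95)(0.55) − (-0.20)(-0.05) = 0.5125
  C_23 = −[(0.95)(-0.25) − (-0.25)(-0.05)] = 0.2500
  C_31 = (-0.25)(-0.10) − (-0.20)(0.70) = 0.1650
  C_32 = −[(0.95)(-0.10) − (-0.20)(-0.10)] = 0.1150
  C_33 = (0.95)(0.70) − (-0.25)(-0.10) = 0.6400
det(I−A) = Σ_j (I−A)_1j·C_1j = (0.95)(0.3600) + (-0.25)(0.0600) + (-0.20)(0.0600) = 0.3150
adj(I−A) = Cᵀ =
  [ 0.3600   0.1875   0.1650]
  [ 0.0600   0.5125   0.1150]
  [ 0.0600   0.2500   0.6400]
(I − A)⁻¹ = adj(I−A) / det(I−A) ≈
  [   1.1429     0.5952     0.5238]
  [   0.1905     1.6270     0.3651]
  [   0.1905     0.7937     2.0317]
Δx = (I − A)⁻¹ Δd with Δd having +100 in the Retail component and 0 elsewhere.
So Δx_R = L_RR · (+100), where L_RR = adj(I−A)_RR / det(I−A) = 0.3600 / 0.3150.
Δx_R = 0.3600 × (+100) / 0.3150 = 36.00 / 0.3150 ≈ 114.29.

Δx_R = 114.29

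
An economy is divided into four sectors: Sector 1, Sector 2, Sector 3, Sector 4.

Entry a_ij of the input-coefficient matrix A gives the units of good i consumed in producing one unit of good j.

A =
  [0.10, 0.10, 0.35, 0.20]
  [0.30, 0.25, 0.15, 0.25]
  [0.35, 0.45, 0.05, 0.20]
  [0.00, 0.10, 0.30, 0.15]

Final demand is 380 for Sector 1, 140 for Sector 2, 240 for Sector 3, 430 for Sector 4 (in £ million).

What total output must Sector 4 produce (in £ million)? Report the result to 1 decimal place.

x_4 = 1422.0

I − A =
  [   0.90    -0.10    -0.35    -0.20]
  [  -0.30     0.75    -0.15    -0.25]
  [  -0.35    -0.45     0.95    -0.20]
  [   0.00    -0.10    -0.30     0.85]
Compute the cofactors C_ij = (−1)^(i+j)·(3×3 minor ij) of I−A; the adjugate is their transpose:
adj(I−A) = Cᵀ =
  [ 0.442750   0.261625   0.282625   0.247625]
  [ 0.295125   0.547625   0.289500   0.298625]
  [ 0.335125   0.399000   0.519750   0.318500]
  [ 0.153000   0.205250   0.217500   0.407625]
det(I−A) = Σ_j (I−A)_1j·C_1j = (0.90)(0.442750) + (-0.10)(0.295125) + (-0.35)(0.335125) + (-0.20)(0.153000) = 0.22106875
(I − A)⁻¹ = adj(I−A) / det(I−A) ≈
  [   2.0028     1.1835     1.2784     1.1201]
  [   1.3350     2.4772     1.3095     1.3508]
  [   1.5159     1.8049     2.3511     1.4407]
  [   0.6921     0.9284     0.9839     1.8439]
x = (I − A)⁻¹ d = adj(I−A)·d / det(I−A), with det(I−A) = 0.22106875:
  x_1 = (0.442750·380 + 0.261625·140 + 0.282625·240 + 0.247625·430) / 0.22106875 = 379.18125 / 0.22106875 ≈ 1715.2
  x_2 = (0.295125·380 + 0.547625·140 + 0.289500·240 + 0.298625·430) / 0.22106875 = 386.70375 / 0.22106875 ≈ 1749.2
  x_3 = (0.335125·380 + 0.399000·140 + 0.519750·240 + 0.318500·430) / 0.22106875 = 444.9025 / 0.22106875 ≈ 2012.5
  x_4 = (0.153000·380 + 0.205250·140 + 0.217500·240 + 0.407625·430) / 0.22106875 = 314.35375 / 0.22106875 ≈ 1422.0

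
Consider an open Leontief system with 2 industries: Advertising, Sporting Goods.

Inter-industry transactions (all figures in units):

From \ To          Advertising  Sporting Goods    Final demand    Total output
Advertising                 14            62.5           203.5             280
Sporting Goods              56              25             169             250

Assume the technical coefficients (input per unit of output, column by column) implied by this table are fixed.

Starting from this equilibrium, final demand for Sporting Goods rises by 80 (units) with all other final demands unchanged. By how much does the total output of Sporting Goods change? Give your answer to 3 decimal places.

Technical coefficients a_ij = z_ij / X_j:
  a_AA = 14/280 = 0.05, a_SA = 56/280 = 0.20
  a_AS = 62.5/250 = 0.25, a_SS = 25/250 = 0.10
I − A =
  [   0.95    -0.25]
  [  -0.20     0.90]
det(I−A) = (0.95)(0.90) − (-0.25)(-0.20) = 0.8050
adj(I−A) = [[0.90, 0.25], [0.20, 0.95]]
(I − A)⁻¹ = adj(I−A) / det(I−A) ≈
  [   1.1180     0.3106]
  [   0.2484     1.1801]
Δx = (I − A)⁻¹ Δd with Δd having +80 in the Sporting Goods component and 0 elsewhere.
So Δx_S = L_SS · (+80), where L_SS = adj(I−A)_SS / det(I−A) = 0.95 / 0.8050.
Δx_S = 0.95 × (+80) / 0.8050 = 76.00 / 0.8050 ≈ 94.410.

Δx_S = 94.410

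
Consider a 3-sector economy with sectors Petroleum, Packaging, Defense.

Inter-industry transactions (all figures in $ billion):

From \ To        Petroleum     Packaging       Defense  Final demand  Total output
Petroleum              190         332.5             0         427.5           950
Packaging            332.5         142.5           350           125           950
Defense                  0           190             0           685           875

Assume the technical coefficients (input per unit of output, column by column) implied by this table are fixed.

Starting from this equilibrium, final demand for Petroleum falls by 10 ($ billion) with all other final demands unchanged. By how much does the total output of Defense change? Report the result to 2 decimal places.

Technical coefficients a_ij = z_ij / X_j:
  a_11 = 190/950 = 0.20, a_21 = 332.5/950 = 0.35, a_31 = 0/950 = 0.00
  a_12 = 332.5/950 = 0.35, a_22 = 142.5/950 = 0.15, a_32 = 190/950 = 0.20
  a_13 = 0/875 = 0.00, a_23 = 350/875 = 0.40, a_33 = 0/875 = 0.00
I − A =
  [   0.80    -0.35     0.00]
  [  -0.35     0.85    -0.40]
  [   0.00    -0.20     1.00]
Cofactors of I−A, C_ij = (−1)^(i+j)·(minor ij) (rows/columns in the sector order above):
  C_11 = (0.85)(1.00) − (-0.40)(-0.20) = 0.7700
  C_12 = −[(-0.35)(1.00) − (-0.40)(0.00)] = 0.3500
  C_13 = (-0.35)(-0.20) − (0.85)(0.00) = 0.0700
  C_21 = −[(-0.35)(1.00) − (0.00)(-0.20)] = 0.3500
  C_22 = (0.80)(1.00) − (0.00)(0.00) = 0.8000
  C_23 = −[(0.80)(-0.20) − (-0.35)(0.00)] = 0.1600
  C_31 = (-0.35)(-0.40) − (0.00)(0.85) = 0.1400
  C_32 = −[(0.80)(-0.40) − (0.00)(-0.35)] = 0.3200
  C_33 = (0.80)(0.85) − (-0.35)(-0.35) = 0.5575
det(I−A) = Σ_j (I−A)_1j·C_1j = (0.80)(0.7700) + (-0.35)(0.3500) + (0.00)(0.0700) = 0.4935
adj(I−A) = Cᵀ =
  [ 0.7700   0.3500   0.1400]
  [ 0.3500   0.8000   0.3200]
  [ 0.0700   0.1600   0.5575]
(I − A)⁻¹ = adj(I−A) / det(I−A) ≈
  [   1.5603     0.7092     0.2837]
  [   0.7092     1.6211     0.6484]
  [   0.1418     0.3242     1.1297]
Δx = (I − A)⁻¹ Δd with Δd having -10 in the Petroleum component and 0 elsewhere.
So Δx_3 = L_31 · (-10), where L_31 = adj(I−A)_31 / det(I−A) = 0.0700 / 0.4935.
Δx_3 = 0.0700 × (-10) / 0.4935 = -0.70 / 0.4935 ≈ -1.42.

Δx_3 = -1.42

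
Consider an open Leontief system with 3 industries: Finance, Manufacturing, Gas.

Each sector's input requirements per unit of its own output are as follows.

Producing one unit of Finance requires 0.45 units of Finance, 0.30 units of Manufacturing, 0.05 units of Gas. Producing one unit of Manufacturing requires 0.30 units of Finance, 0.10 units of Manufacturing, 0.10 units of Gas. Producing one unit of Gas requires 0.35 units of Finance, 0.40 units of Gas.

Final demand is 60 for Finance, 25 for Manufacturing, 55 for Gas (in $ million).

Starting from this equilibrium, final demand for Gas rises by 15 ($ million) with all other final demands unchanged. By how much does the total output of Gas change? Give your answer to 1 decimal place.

I − A =
  [   0.55    -0.30    -0.35]
  [  -0.30     0.90     0.00]
  [  -0.05    -0.10     0.60]
Cofactors of I−A, C_ij = (−1)^(i+j)·(minor ij) (rows/columns in the sector order above):
  C_11 = (0.90)(0.60) − (0.00)(-0.10) = 0.5400
  C_12 = −[(-0.30)(0.60) − (0.00)(-0.05)] = 0.1800
  C_13 = (-0.30)(-0.10) − (0.90)(-0.05) = 0.0750
  C_21 = −[(-0.30)(0.60) − (-0.35)(-0.10)] = 0.2150
  C_22 = (0.55)(0.60) − (-0.35)(-0.05) = 0.3125
  C_23 = −[(0.55)(-0.10) − (-0.30)(-0.05)] = 0.0700
  C_31 = (-0.30)(0.00) − (-0.35)(0.90) = 0.3150
  C_32 = −[(0.55)(0.00) − (-0.35)(-0.30)] = 0.1050
  C_33 = (0.55)(0.90) − (-0.30)(-0.30) = 0.4050
det(I−A) = Σ_j (I−A)_1j·C_1j = (0.55)(0.5400) + (-0.30)(0.1800) + (-0.35)(0.0750) = 0.21675
adj(I−A) = Cᵀ =
  [ 0.5400   0.2150   0.3150]
  [ 0.1800   0.3125   0.1050]
  [ 0.0750   0.0700   0.4050]
(I − A)⁻¹ = adj(I−A) / det(I−A) ≈
  [   2.4913     0.9919     1.4533]
  [   0.8304     1.4418     0.4844]
  [   0.3460     0.3230     1.8685]
Δx = (I − A)⁻¹ Δd with Δd having +15 in the Gas component and 0 elsewhere.
So Δx_G = L_GG · (+15), where L_GG = adj(I−A)_GG / det(I−A) = 0.4050 / 0.21675.
Δx_G = 0.4050 × (+15) / 0.21675 = 6.075 / 0.21675 ≈ 28.0.

Δx_G = 28.0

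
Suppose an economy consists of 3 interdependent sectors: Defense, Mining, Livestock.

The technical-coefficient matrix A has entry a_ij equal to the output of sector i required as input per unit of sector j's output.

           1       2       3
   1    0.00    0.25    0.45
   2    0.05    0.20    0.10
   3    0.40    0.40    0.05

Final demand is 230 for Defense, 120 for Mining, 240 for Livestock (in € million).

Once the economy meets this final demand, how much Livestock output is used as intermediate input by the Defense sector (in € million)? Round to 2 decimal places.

I − A =
  [   1.00    -0.25    -0.45]
  [  -0.05     0.80    -0.10]
  [  -0.40    -0.40     0.95]
Cofactors of I−A, C_ij = (−1)^(i+j)·(minor ij) (rows/columns in the sector order above):
  C_11 = (0.80)(0.95) − (-0.10)(-0.40) = 0.7200
  C_12 = −[(-0.05)(0.95) − (-0.10)(-0.40)] = 0.0875
  C_13 = (-0.05)(-0.40) − (0.80)(-0.40) = 0.3400
  C_21 = −[(-0.25)(0.95) − (-0.45)(-0.40)] = 0.4175
  C_22 = (1.00)(0.95) − (-0.45)(-0.40) = 0.7700
  C_23 = −[(1.00)(-0.40) − (-0.25)(-0.40)] = 0.5000
  C_31 = (-0.25)(-0.10) − (-0.45)(0.80) = 0.3850
  C_32 = −[(1.00)(-0.10) − (-0.45)(-0.05)] = 0.1225
  C_33 = (1.00)(0.80) − (-0.25)(-0.05) = 0.7875
det(I−A) = Σ_j (I−A)_1j·C_1j = (1.00)(0.7200) + (-0.25)(0.0875) + (-0.45)(0.3400) = 0.545125
adj(I−A) = Cᵀ =
  [ 0.7200   0.4175   0.3850]
  [ 0.0875   0.7700   0.1225]
  [ 0.3400   0.5000   0.7875]
(I − A)⁻¹ = adj(I−A) / det(I−A) ≈
  [   1.3208     0.7659     0.7063]
  [   0.1605     1.4125     0.2247]
  [   0.6237     0.9172     1.4446]
First solve x = (I − A)⁻¹ d = adj(I−A)·d / det(I−A); in particular x_1 = (0.7200·230 + 0.4175·120 + 0.3850·240) / 0.545125 = 308.10 / 0.545125 ≈ 565.1915.
Intermediate flow from 3 to 1: z_31 = a_31 · x_1 = 0.40 × 308.10 / 0.545125 = 123.24 / 0.545125 ≈ 226.08.

z_31 = 226.08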